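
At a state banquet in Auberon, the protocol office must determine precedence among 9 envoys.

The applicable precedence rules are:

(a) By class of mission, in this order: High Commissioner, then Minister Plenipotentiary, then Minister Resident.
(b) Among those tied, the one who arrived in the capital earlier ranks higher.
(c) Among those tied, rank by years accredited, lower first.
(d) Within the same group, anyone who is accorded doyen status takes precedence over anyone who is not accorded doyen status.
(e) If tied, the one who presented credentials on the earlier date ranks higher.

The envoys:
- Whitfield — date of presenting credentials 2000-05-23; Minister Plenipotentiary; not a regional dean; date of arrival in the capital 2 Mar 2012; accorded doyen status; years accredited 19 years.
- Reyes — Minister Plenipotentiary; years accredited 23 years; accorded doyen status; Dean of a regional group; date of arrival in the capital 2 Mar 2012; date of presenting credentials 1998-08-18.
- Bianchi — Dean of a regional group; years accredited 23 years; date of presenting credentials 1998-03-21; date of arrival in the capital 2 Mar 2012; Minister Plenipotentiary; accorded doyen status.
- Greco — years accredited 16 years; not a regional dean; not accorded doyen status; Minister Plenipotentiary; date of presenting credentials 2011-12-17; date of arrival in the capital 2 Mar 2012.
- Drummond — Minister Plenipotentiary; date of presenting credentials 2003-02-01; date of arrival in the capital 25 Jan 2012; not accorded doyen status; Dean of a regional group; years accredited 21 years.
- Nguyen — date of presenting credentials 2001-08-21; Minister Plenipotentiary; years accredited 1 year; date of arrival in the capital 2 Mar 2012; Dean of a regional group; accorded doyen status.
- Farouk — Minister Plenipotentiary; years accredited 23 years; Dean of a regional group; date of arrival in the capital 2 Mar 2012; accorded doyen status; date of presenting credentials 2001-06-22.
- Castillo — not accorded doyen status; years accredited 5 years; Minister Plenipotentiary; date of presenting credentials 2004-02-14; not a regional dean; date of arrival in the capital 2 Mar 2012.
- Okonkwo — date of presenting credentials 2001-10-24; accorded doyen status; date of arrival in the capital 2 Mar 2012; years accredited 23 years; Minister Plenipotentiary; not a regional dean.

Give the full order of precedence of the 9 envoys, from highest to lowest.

Drummond, Nguyen, Castillo, Greco, Whitfield, Bianchi, Reyes, Farouk, Okonkwo

By class of mission: Drummond, Nguyen, Castillo, Greco, Whitfield, Bianchi, Reyes, Farouk and Okonkwo (Minister Plenipotentiary).
Among Drummond, Nguyen, Castillo, Greco, Whitfield, Bianchi, Reyes, Farouk and Okonkwo, by date of arrival in the capital (earlier first): Drummond (25 Jan 2012) before Nguyen, Castillo, Greco, Whitfield, Bianchi, Reyes, Farouk and Okonkwo (2 Mar 2012).
Among Nguyen, Castillo, Greco, Whitfield, Bianchi, Reyes, Farouk and Okonkwo, by years accredited (lower first): Nguyen (1 year) before Castillo (5 years) before Greco (16 years) before Whitfield (19 years) before Bianchi, Reyes, Farouk and Okonkwo (23 years).
Bianchi, Reyes, Farouk and Okonkwo are each accorded doyen status, so the next rule applies.
Among Bianchi, Reyes, Farouk and Okonkwo, by date of presenting credentials (earlier first): Bianchi (1998-03-21) before Reyes (1998-08-18) before Farouk (2001-06-22) before Okonkwo (2001-10-24).
Full order: Drummond, Nguyen, Castillo, Greco, Whitfield, Bianchi, Reyes, Farouk, Okonkwo.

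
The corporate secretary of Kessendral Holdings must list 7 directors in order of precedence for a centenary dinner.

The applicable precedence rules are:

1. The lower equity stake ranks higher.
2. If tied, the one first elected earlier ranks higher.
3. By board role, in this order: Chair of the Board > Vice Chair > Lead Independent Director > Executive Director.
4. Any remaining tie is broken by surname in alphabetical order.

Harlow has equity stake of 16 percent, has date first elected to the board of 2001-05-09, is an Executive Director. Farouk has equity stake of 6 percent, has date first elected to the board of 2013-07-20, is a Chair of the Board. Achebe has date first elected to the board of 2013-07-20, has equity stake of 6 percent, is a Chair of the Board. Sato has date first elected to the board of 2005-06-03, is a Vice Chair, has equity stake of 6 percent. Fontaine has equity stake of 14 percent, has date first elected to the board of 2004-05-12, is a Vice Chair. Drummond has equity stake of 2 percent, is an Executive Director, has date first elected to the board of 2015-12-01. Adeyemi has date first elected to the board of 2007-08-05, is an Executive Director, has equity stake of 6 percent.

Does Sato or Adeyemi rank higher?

By equity stake (lower first): Drummond (2 percent); then Sato, Adeyemi, Achebe and Farouk (each 6 percent); then Fontaine (14 percent); then Harlow (16 percent).
Among Sato, Adeyemi, Achebe and Farouk, by date first elected to the board (earlier first): Sato (2005-06-03) before Adeyemi (2007-08-05) before Achebe and Farouk (2013-07-20).
Achebe and Farouk are each Chair of the Board, so the next rule applies.
Among Achebe and Farouk, alphabetically by surname: Achebe before Farouk.
So Sato takes precedence.

Sato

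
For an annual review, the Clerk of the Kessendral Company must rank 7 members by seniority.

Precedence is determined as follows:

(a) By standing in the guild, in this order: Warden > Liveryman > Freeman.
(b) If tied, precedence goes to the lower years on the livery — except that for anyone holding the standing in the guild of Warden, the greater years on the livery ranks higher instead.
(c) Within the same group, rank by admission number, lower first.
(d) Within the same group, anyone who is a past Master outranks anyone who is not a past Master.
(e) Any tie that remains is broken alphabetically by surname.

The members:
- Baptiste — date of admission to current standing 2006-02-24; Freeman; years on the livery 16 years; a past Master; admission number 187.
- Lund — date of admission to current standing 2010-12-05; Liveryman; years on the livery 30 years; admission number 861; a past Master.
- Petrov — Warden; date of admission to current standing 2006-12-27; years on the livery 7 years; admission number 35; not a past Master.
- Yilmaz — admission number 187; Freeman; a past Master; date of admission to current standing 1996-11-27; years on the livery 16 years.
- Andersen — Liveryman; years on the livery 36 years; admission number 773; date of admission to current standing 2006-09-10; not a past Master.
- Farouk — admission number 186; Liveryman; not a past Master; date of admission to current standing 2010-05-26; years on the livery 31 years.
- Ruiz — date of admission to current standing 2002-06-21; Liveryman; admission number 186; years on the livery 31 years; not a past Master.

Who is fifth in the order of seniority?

Andersen

By standing in the guild: Petrov (Warden); then Lund, Farouk, Ruiz and Andersen (Liveryman); then Baptiste and Yilmaz (Freeman).
Among Lund, Farouk, Ruiz and Andersen, by years on the livery (lower first): Lund (30 years) before Farouk and Ruiz (31 years) before Andersen (36 years).
Farouk and Ruiz both have admission number 186, so the next rule applies.
Farouk and Ruiz are each not a past Master, so the next rule applies.
Among Farouk and Ruiz, alphabetically by surname: Farouk before Ruiz.
Baptiste and Yilmaz both have years on the livery 16 years, so the next rule applies.
Baptiste and Yilmaz both have admission number 187, so the next rule applies.
Baptiste and Yilmaz are each a past Master, so the next rule applies.
Among Baptiste and Yilmaz, alphabetically by surname: Baptiste before Yilmaz.
Order: Petrov, Lund, Farouk, Ruiz, Andersen, Baptiste, Yilmaz.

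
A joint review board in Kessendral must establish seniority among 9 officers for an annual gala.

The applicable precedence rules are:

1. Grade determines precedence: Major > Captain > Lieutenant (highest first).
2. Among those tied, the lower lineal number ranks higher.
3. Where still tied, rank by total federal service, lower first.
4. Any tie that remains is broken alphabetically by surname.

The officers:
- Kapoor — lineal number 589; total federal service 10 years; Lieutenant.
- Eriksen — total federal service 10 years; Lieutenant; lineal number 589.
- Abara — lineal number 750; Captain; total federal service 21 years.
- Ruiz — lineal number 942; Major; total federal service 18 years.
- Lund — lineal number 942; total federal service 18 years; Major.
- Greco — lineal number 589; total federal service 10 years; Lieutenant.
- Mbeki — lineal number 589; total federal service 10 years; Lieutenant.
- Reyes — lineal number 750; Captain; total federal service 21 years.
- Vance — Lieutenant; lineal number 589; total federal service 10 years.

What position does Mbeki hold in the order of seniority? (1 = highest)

8

By grade: Lund and Ruiz (Major); then Abara and Reyes (Captain); then Eriksen, Greco, Kapoor, Mbeki and Vance (Lieutenant).
Lund and Ruiz both have lineal number 942, so the next rule applies.
Lund and Ruiz both have total federal service 18 years, so the next rule applies.
Among Lund and Ruiz, alphabetically by surname: Lund before Ruiz.
Abara and Reyes both have lineal number 750, so the next rule applies.
Abara and Reyes both have total federal service 21 years, so the next rule applies.
Among Abara and Reyes, alphabetically by surname: Abara before Reyes.
Eriksen, Greco, Kapoor, Mbeki and Vance all have lineal number 589, so the next rule applies.
Eriksen, Greco, Kapoor, Mbeki and Vance all have total federal service 10 years, so the next rule applies.
Among Eriksen, Greco, Kapoor, Mbeki and Vance, alphabetically by surname: Eriksen before Greco before Kapoor before Mbeki before Vance.
Order: Lund, Ruiz, Abara, Reyes, Eriksen, Greco, Kapoor, Mbeki, Vance. So position 8.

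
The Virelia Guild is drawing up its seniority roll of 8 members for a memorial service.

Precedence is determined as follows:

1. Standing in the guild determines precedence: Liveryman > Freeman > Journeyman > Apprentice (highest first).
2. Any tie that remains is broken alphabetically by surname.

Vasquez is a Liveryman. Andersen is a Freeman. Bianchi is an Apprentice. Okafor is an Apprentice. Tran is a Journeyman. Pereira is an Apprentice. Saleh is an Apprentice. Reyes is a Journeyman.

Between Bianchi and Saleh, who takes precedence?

Bianchi

By standing in the guild: Vasquez (Liveryman); then Andersen (Freeman); then Reyes and Tran (Journeyman); then Bianchi, Okafor, Pereira and Saleh (Apprentice).
Among Reyes and Tran, alphabetically by surname: Reyes before Tran.
Among Bianchi, Okafor, Pereira and Saleh, alphabetically by surname: Bianchi before Okafor before Pereira before Saleh.
So Bianchi takes precedence.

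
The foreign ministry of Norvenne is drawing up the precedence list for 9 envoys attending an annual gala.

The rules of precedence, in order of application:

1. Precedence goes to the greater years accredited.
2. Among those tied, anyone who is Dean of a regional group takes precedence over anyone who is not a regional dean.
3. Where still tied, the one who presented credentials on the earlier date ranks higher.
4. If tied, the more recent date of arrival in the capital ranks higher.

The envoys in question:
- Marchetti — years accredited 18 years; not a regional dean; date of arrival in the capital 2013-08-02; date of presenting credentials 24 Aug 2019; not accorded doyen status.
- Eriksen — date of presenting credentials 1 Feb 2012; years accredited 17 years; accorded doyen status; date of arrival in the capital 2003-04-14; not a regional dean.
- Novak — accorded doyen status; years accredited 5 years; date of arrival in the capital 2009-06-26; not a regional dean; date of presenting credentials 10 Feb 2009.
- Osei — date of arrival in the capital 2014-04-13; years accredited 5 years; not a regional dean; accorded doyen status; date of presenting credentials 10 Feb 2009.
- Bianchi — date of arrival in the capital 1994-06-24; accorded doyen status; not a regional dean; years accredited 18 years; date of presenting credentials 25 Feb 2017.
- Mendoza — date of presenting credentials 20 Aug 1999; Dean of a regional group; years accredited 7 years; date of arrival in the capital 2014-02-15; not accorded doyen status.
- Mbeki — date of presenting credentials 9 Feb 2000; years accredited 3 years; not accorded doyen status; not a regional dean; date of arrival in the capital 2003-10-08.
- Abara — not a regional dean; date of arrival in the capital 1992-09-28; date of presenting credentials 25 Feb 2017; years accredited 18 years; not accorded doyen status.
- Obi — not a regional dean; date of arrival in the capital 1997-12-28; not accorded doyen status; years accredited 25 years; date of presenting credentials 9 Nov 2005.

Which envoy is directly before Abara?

Bianchi

By years accredited (higher first): Obi (25 years); then Bianchi, Abara and Marchetti (each 18 years); then Eriksen (17 years); then Mendoza (7 years); then Osei and Novak (both 5 years); then Mbeki (3 years).
Bianchi, Abara and Marchetti are each not a regional dean, so the next rule applies.
Among Bianchi, Abara and Marchetti, by date of presenting credentials (earlier first): Bianchi and Abara (25 Feb 2017) before Marchetti (24 Aug 2019).
Among Bianchi and Abara, by date of arrival in the capital (later first): Bianchi (1994-06-24) before Abara (1992-09-28).
Osei and Novak are each not a regional dean, so the next rule applies.
Osei and Novak both have date of presenting credentials 10 Feb 2009, so the next rule applies.
Among Osei and Novak, by date of arrival in the capital (later first): Osei (2014-04-13) before Novak (2009-06-26).
Order: Obi, Bianchi, Abara, Marchetti, Eriksen, Mendoza, Osei, Novak, Mbeki.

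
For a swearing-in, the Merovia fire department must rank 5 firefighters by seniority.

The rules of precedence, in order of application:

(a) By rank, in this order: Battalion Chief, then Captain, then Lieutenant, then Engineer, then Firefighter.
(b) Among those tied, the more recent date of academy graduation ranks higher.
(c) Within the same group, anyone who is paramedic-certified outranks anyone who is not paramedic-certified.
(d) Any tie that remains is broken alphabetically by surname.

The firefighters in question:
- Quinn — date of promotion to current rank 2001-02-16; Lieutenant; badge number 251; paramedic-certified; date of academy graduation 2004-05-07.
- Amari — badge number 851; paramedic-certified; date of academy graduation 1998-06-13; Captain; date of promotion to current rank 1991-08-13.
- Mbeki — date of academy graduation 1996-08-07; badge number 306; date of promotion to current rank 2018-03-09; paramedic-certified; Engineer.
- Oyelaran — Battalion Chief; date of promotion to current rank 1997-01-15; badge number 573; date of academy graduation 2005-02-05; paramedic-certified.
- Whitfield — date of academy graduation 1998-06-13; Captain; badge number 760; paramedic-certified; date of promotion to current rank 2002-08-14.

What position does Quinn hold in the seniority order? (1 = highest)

4

By rank: Oyelaran (Battalion Chief); then Amari and Whitfield (Captain); then Quinn (Lieutenant); then Mbeki (Engineer).
Amari and Whitfield both have date of academy graduation 1998-06-13, so the next rule applies.
Amari and Whitfield are each paramedic-certified, so the next rule applies.
Among Amari and Whitfield, alphabetically by surname: Amari before Whitfield.
Order: Oyelaran, Amari, Whitfield, Quinn, Mbeki. So position 4.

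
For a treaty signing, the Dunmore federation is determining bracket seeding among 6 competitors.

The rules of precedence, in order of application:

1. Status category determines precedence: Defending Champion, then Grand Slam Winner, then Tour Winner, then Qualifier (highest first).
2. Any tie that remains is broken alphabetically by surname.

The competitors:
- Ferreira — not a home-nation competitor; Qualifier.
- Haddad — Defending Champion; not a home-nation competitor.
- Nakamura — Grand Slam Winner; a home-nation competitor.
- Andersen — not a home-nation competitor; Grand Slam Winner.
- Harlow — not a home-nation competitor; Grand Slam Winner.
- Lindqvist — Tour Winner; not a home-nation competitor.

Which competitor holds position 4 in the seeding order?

By status category: Haddad (Defending Champion); then Andersen, Harlow and Nakamura (Grand Slam Winner); then Lindqvist (Tour Winner); then Ferreira (Qualifier).
Among Andersen, Harlow and Nakamura, alphabetically by surname: Andersen before Harlow before Nakamura.
Order: Haddad, Andersen, Harlow, Nakamura, Lindqvist, Ferreira.

Nakamura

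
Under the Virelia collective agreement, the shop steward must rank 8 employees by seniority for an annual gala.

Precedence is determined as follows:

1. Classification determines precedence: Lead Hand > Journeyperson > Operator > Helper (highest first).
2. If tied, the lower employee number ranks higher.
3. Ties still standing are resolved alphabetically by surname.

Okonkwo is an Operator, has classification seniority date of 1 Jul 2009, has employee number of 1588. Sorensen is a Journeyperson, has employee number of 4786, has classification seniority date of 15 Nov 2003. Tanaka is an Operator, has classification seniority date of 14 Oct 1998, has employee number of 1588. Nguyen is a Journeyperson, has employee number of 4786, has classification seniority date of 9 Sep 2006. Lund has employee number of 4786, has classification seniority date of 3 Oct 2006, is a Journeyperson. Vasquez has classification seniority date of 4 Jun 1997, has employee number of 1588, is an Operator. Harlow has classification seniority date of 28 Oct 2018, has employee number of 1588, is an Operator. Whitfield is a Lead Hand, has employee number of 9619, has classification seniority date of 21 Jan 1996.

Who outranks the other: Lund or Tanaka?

Lund

By classification: Whitfield (Lead Hand); then Lund, Nguyen and Sorensen (Journeyperson); then Harlow, Okonkwo, Tanaka and Vasquez (Operator).
Lund, Nguyen and Sorensen all have employee number 4786, so the next rule applies.
Among Lund, Nguyen and Sorensen, alphabetically by surname: Lund before Nguyen before Sorensen.
Harlow, Okonkwo, Tanaka and Vasquez all have employee number 1588, so the next rule applies.
Among Harlow, Okonkwo, Tanaka and Vasquez, alphabetically by surname: Harlow before Okonkwo before Tanaka before Vasquez.
So Lund takes precedence.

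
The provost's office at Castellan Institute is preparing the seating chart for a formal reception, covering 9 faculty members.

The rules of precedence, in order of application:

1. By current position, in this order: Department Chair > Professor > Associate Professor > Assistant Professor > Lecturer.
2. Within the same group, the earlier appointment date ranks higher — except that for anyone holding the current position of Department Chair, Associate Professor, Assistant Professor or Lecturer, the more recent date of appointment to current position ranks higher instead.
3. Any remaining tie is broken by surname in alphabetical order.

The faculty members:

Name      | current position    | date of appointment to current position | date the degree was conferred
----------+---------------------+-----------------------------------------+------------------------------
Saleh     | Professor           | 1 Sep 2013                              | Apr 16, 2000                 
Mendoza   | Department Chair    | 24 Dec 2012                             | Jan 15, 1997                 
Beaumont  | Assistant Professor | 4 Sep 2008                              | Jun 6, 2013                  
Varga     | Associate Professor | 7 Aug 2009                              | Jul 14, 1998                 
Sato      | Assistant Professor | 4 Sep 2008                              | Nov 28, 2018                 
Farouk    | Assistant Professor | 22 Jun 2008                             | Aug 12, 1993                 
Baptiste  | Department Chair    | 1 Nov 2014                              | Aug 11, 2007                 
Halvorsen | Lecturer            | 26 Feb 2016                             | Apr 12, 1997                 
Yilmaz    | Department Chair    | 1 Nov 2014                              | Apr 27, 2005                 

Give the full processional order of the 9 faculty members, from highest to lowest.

By current position: Baptiste, Yilmaz and Mendoza (Department Chair); then Saleh (Professor); then Varga (Associate Professor); then Beaumont, Sato and Farouk (Assistant Professor); then Halvorsen (Lecturer).
Among Baptiste, Yilmaz and Mendoza, by date of appointment to current position (later first) (reversed rule for this group): Baptiste and Yilmaz (1 Nov 2014) before Mendoza (24 Dec 2012).
Among Baptiste and Yilmaz, alphabetically by surname: Baptiste before Yilmaz.
Among Beaumont, Sato and Farouk, by date of appointment to current position (later first) (reversed rule for this group): Beaumont and Sato (4 Sep 2008) before Farouk (22 Jun 2008).
Among Beaumont and Sato, alphabetically by surname: Beaumont before Sato.
Full order: Baptiste, Yilmaz, Mendoza, Saleh, Varga, Beaumont, Sato, Farouk, Halvorsen.

Baptiste, Yilmaz, Mendoza, Saleh, Varga, Beaumont, Sato, Farouk, Halvorsen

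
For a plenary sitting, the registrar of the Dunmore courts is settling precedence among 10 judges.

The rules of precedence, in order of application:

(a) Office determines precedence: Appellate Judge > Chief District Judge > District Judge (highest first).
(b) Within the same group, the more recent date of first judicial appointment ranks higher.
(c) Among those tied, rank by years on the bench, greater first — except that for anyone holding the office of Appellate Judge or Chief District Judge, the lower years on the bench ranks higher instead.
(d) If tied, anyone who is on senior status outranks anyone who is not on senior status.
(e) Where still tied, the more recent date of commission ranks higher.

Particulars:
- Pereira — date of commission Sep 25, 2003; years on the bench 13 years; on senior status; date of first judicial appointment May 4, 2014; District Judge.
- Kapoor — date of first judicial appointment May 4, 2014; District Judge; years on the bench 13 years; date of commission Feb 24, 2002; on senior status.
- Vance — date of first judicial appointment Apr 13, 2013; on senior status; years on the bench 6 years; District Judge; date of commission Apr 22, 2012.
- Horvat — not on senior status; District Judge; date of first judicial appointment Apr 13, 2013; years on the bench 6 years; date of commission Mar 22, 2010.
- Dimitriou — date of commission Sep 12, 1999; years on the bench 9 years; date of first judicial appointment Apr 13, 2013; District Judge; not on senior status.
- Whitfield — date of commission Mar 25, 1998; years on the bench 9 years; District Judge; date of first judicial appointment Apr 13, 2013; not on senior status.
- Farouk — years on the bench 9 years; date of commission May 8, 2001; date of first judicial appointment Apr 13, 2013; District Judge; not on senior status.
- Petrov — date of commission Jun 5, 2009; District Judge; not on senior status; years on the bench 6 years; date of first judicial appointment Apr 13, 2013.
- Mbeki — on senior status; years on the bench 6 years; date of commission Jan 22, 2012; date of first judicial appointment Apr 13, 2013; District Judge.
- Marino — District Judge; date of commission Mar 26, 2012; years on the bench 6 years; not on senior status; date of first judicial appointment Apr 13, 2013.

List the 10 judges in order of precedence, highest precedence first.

Pereira, Kapoor, Farouk, Dimitriou, Whitfield, Vance, Mbeki, Marino, Horvat, Petrov

By office: Pereira, Kapoor, Farouk, Dimitriou, Whitfield, Vance, Mbeki, Marino, Horvat and Petrov (District Judge).
Among Pereira, Kapoor, Farouk, Dimitriou, Whitfield, Vance, Mbeki, Marino, Horvat and Petrov, by date of first judicial appointment (later first): Pereira and Kapoor (May 4, 2014) before Farouk, Dimitriou, Whitfield, Vance, Mbeki, Marino, Horvat and Petrov (Apr 13, 2013).
Pereira and Kapoor both have years on the bench 13 years, so the next rule applies.
Pereira and Kapoor are each on senior status, so the next rule applies.
Among Pereira and Kapoor, by date of commission (later first): Pereira (Sep 25, 2003) before Kapoor (Feb 24, 2002).
Among Farouk, Dimitriou, Whitfield, Vance, Mbeki, Marino, Horvat and Petrov, by years on the bench (higher first): Farouk, Dimitriou and Whitfield (9 years) before Vance, Mbeki, Marino, Horvat and Petrov (6 years).
Farouk, Dimitriou and Whitfield are each not on senior status, so the next rule applies.
Among Farouk, Dimitriou and Whitfield, by date of commission (later first): Farouk (May 8, 2001) before Dimitriou (Sep 12, 1999) before Whitfield (Mar 25, 1998).
Among Vance, Mbeki, Marino, Horvat and Petrov, on senior status before not on senior status: Vance and Mbeki (on senior status) before Marino, Horvat and Petrov (not on senior status).
Among Vance and Mbeki, by date of commission (later first): Vance (Apr 22, 2012) before Mbeki (Jan 22, 2012).
Among Marino, Horvat and Petrov, by date of commission (later first): Marino (Mar 26, 2012) before Horvat (Mar 22, 2010) before Petrov (Jun 5, 2009).
Full order: Pereira, Kapoor, Farouk, Dimitriou, Whitfield, Vance, Mbeki, Marino, Horvat, Petrov.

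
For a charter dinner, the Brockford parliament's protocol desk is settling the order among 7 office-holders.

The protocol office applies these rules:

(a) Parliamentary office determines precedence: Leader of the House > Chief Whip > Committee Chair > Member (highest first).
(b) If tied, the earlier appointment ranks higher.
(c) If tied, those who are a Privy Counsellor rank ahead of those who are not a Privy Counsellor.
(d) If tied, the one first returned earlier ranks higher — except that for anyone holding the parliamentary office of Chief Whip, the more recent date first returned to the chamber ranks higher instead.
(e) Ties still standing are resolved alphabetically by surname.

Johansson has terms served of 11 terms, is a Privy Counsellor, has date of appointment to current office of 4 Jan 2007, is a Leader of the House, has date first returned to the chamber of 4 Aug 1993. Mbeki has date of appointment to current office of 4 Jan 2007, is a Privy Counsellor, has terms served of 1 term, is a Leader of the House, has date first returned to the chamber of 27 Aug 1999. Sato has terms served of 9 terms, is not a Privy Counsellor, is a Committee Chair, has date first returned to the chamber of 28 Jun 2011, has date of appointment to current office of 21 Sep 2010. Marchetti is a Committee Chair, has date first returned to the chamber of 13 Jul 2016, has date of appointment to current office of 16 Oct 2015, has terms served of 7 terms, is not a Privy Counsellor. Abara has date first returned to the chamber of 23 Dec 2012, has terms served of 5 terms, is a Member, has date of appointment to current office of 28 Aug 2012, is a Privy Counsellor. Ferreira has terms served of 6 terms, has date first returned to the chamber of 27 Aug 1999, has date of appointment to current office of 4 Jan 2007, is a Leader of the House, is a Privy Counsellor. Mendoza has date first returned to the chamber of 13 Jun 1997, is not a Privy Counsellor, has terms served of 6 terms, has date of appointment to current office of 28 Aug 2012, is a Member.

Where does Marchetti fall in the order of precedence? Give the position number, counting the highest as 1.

By parliamentary office: Johansson, Ferreira and Mbeki (Leader of the House); then Sato and Marchetti (Committee Chair); then Abara and Mendoza (Member).
Johansson, Ferreira and Mbeki all have date of appointment to current office 4 Jan 2007, so the next rule applies.
Johansson, Ferreira and Mbeki are each a Privy Counsellor, so the next rule applies.
Among Johansson, Ferreira and Mbeki, by date first returned to the chamber (earlier first): Johansson (4 Aug 1993) before Ferreira and Mbeki (27 Aug 1999).
Among Ferreira and Mbeki, alphabetically by surname: Ferreira before Mbeki.
Among Sato and Marchetti, by date of appointment to current office (earlier first): Sato (21 Sep 2010) before Marchetti (16 Oct 2015).
Abara and Mendoza both have date of appointment to current office 28 Aug 2012, so the next rule applies.
Among Abara and Mendoza, a Privy Counsellor before not a Privy Counsellor: Abara (a Privy Counsellor) before Mendoza (not a Privy Counsellor).
Order: Johansson, Ferreira, Mbeki, Sato, Marchetti, Abara, Mendoza. So position 5.

5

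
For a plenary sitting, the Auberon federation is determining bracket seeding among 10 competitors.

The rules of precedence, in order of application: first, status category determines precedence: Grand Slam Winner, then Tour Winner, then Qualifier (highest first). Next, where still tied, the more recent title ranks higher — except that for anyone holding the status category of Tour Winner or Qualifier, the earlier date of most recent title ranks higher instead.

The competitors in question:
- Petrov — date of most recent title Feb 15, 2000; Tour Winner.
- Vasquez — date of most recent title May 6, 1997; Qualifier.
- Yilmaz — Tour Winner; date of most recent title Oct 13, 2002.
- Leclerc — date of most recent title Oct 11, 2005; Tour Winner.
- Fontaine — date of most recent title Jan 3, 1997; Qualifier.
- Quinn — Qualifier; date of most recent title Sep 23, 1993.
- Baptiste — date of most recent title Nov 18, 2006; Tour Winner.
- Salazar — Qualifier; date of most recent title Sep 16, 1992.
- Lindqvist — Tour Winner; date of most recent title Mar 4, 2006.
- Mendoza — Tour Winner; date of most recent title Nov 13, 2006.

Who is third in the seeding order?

By status category: Petrov, Yilmaz, Leclerc, Lindqvist, Mendoza and Baptiste (Tour Winner); then Salazar, Quinn, Fontaine and Vasquez (Qualifier).
Among Petrov, Yilmaz, Leclerc, Lindqvist, Mendoza and Baptiste, by date of most recent title (earlier first) (reversed rule for this group): Petrov (Feb 15, 2000) before Yilmaz (Oct 13, 2002) before Leclerc (Oct 11, 2005) before Lindqvist (Mar 4, 2006) before Mendoza (Nov 13, 2006) before Baptiste (Nov 18, 2006).
Among Salazar, Quinn, Fontaine and Vasquez, by date of most recent title (earlier first) (reversed rule for this group): Salazar (Sep 16, 1992) before Quinn (Sep 23, 1993) before Fontaine (Jan 3, 1997) before Vasquez (May 6, 1997).
Order: Petrov, Yilmaz, Leclerc, Lindqvist, Mendoza, Baptiste, Salazar, Quinn, Fontaine, Vasquez.

Leclerc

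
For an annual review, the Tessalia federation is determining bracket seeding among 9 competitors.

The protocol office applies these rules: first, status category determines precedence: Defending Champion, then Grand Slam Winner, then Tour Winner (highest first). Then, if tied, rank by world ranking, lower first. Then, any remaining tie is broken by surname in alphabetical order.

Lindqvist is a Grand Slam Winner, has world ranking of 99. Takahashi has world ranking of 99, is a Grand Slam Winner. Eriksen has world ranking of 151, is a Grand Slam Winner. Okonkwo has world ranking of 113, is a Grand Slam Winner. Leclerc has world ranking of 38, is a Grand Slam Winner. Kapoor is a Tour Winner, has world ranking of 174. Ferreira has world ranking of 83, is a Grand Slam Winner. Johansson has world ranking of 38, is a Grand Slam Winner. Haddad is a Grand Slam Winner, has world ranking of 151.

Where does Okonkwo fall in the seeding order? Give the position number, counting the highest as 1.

6

By status category: Johansson, Leclerc, Ferreira, Lindqvist, Takahashi, Okonkwo, Eriksen and Haddad (Grand Slam Winner); then Kapoor (Tour Winner).
Among Johansson, Leclerc, Ferreira, Lindqvist, Takahashi, Okonkwo, Eriksen and Haddad, by world ranking (lower first): Johansson and Leclerc (38) before Ferreira (83) before Lindqvist and Takahashi (99) before Okonkwo (113) before Eriksen and Haddad (151).
Among Johansson and Leclerc, alphabetically by surname: Johansson before Leclerc.
Among Lindqvist and Takahashi, alphabetically by surname: Lindqvist before Takahashi.
Among Eriksen and Haddad, alphabetically by surname: Eriksen before Haddad.
Order: Johansson, Leclerc, Ferreira, Lindqvist, Takahashi, Okonkwo, Eriksen, Haddad, Kapoor. So position 6.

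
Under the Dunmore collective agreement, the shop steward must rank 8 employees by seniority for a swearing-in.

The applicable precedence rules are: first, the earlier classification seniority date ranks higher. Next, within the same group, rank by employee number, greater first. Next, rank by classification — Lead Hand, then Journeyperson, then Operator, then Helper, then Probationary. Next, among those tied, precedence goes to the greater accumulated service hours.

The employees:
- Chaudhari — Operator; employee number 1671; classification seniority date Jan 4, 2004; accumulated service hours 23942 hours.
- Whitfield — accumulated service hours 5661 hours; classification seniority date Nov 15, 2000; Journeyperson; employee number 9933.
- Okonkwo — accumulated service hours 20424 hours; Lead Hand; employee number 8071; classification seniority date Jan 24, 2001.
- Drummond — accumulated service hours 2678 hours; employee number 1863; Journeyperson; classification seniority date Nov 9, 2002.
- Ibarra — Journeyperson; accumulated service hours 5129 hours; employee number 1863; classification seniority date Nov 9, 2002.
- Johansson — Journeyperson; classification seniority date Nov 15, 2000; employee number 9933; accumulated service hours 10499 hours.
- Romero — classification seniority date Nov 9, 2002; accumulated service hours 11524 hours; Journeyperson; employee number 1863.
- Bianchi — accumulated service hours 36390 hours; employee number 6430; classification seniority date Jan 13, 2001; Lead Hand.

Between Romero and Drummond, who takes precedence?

By classification seniority date (earlier first): Johansson and Whitfield (both Nov 15, 2000); then Bianchi (Jan 13, 2001); then Okonkwo (Jan 24, 2001); then Romero, Ibarra and Drummond (each Nov 9, 2002); then Chaudhari (Jan 4, 2004).
Johansson and Whitfield both have employee number 9933, so the next rule applies.
Johansson and Whitfield are each Journeyperson, so the next rule applies.
Among Johansson and Whitfield, by accumulated service hours (higher first): Johansson (10499 hours) before Whitfield (5661 hours).
Romero, Ibarra and Drummond all have employee number 1863, so the next rule applies.
Romero, Ibarra and Drummond are each Journeyperson, so the next rule applies.
Among Romero, Ibarra and Drummond, by accumulated service hours (higher first): Romero (11524 hours) before Ibarra (5129 hours) before Drummond (2678 hours).
So Romero takes precedence.

Romero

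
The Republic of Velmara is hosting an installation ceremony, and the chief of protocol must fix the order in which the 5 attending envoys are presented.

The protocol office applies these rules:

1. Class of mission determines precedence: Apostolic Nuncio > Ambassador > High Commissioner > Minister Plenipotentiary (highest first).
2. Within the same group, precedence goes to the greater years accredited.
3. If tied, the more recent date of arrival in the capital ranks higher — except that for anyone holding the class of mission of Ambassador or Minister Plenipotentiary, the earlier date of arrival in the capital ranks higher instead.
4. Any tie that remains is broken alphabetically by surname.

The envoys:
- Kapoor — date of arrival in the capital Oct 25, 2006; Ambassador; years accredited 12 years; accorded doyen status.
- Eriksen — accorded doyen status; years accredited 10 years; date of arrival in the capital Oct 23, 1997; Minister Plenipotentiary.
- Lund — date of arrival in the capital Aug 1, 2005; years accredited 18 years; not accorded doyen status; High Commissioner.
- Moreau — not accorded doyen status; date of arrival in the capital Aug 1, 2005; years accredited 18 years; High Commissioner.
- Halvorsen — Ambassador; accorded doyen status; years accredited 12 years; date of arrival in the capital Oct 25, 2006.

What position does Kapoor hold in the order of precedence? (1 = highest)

2

By class of mission: Halvorsen and Kapoor (Ambassador); then Lund and Moreau (High Commissioner); then Eriksen (Minister Plenipotentiary).
Halvorsen and Kapoor both have years accredited 12 years, so the next rule applies.
Halvorsen and Kapoor both have date of arrival in the capital Oct 25, 2006, so the next rule applies.
Among Halvorsen and Kapoor, alphabetically by surname: Halvorsen before Kapoor.
Lund and Moreau both have years accredited 18 years, so the next rule applies.
Lund and Moreau both have date of arrival in the capital Aug 1, 2005, so the next rule applies.
Among Lund and Moreau, alphabetically by surname: Lund before Moreau.
Order: Halvorsen, Kapoor, Lund, Moreau, Eriksen. So position 2.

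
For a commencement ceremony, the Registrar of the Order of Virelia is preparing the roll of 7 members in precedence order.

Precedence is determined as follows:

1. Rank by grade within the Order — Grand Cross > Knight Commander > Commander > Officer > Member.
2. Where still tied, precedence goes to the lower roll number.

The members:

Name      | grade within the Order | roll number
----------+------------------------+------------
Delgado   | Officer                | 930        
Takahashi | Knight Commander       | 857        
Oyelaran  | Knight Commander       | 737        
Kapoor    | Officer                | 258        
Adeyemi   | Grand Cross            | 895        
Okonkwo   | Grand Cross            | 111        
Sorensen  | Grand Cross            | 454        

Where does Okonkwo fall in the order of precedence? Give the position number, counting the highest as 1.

1

By grade within the Order: Okonkwo, Sorensen and Adeyemi (Grand Cross); then Oyelaran and Takahashi (Knight Commander); then Kapoor and Delgado (Officer).
Among Okonkwo, Sorensen and Adeyemi, by roll number (lower first): Okonkwo (111) before Sorensen (454) before Adeyemi (895).
Among Oyelaran and Takahashi, by roll number (lower first): Oyelaran (737) before Takahashi (857).
Among Kapoor and Delgado, by roll number (lower first): Kapoor (258) before Delgado (930).
Order: Okonkwo, Sorensen, Adeyemi, Oyelaran, Takahashi, Kapoor, Delgado. So position 1.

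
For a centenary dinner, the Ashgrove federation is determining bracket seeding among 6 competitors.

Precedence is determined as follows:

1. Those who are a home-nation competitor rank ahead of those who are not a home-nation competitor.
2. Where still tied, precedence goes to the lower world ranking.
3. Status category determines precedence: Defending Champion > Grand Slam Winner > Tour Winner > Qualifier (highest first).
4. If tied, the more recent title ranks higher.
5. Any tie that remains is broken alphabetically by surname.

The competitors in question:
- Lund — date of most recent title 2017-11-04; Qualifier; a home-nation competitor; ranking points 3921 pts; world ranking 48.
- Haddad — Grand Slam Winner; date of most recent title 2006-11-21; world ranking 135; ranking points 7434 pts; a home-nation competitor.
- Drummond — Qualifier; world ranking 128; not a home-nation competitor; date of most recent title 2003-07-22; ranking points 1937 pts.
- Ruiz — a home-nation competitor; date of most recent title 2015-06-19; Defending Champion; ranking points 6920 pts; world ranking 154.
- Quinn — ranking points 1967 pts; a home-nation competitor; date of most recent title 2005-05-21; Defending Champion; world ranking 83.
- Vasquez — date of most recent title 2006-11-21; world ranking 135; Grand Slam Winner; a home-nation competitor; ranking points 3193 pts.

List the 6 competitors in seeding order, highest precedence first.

Lund, Quinn, Haddad, Vasquez, Ruiz, Drummond

By the first rule: Lund, Quinn, Haddad, Vasquez and Ruiz (each a home-nation competitor); then Drummond (not a home-nation competitor).
Among Lund, Quinn, Haddad, Vasquez and Ruiz, by world ranking (lower first): Lund (48) before Quinn (83) before Haddad and Vasquez (135) before Ruiz (154).
Haddad and Vasquez are each Grand Slam Winner, so the next rule applies.
Haddad and Vasquez both have date of most recent title 2006-11-21, so the next rule applies.
Among Haddad and Vasquez, alphabetically by surname: Haddad before Vasquez.
Full order: Lund, Quinn, Haddad, Vasquez, Ruiz, Drummond.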